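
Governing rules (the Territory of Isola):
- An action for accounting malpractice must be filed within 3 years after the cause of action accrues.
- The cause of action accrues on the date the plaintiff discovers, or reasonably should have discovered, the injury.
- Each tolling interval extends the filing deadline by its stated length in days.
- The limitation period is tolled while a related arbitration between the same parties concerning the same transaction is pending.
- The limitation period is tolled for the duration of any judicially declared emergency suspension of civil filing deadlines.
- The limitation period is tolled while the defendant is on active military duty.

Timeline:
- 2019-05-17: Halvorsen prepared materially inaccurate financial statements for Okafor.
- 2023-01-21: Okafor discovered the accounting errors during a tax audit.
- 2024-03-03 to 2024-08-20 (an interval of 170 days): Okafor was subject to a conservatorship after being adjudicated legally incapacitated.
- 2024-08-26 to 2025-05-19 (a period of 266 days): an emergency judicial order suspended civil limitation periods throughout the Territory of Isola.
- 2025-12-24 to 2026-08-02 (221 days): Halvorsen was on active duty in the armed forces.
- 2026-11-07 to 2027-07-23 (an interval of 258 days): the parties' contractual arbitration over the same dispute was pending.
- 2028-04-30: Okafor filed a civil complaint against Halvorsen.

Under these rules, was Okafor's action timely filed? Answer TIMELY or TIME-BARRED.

TIME-BARRED

Under the discovery rule, the claim accrued on 2023-01-21, when Okafor discovered the injury — not on the 2019-05-17 date of the underlying act.
The untolled deadline — 3 years after 2023-01-21 — is 2026-01-21.
The period was tolled for 266 days by the emergency suspension of filing deadlines (2024-08-26 to 2025-05-19), pushing the deadline to 2026-10-14.
The period was tolled for 221 days by the defendant's active military service (2025-12-24 to 2026-08-02), pushing the deadline to 2027-05-23.
The period was tolled for 258 days by the pending related arbitration (2026-11-07 to 2027-07-23), pushing the deadline to 2028-02-05.
No stated provision tolls the period for the plaintiff's incapacity, so the interval from 2024-03-03 to 2024-08-20 has no effect on the deadline.
Filing on 2028-04-30 missed the 2028-02-05 deadline — the action is time-barred.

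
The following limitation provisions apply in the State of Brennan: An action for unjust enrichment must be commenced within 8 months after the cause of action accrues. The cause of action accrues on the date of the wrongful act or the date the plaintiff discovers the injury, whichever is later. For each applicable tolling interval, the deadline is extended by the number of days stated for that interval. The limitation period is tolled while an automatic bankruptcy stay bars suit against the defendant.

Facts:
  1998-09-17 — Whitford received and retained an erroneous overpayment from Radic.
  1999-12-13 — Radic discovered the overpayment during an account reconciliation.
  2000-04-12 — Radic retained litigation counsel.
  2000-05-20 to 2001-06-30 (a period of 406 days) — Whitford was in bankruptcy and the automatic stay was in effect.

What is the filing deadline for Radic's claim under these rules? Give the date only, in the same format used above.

2001-09-23

Taking the later of the act (1998-09-17) and discovery (1999-12-13), the claim accrued on 1999-12-13.
The untolled deadline — 8 months after 1999-12-13 — is 2000-08-13.
The automatic bankruptcy stay from 2000-05-20 to 2001-06-30 tolled the period for 406 days, extending the deadline to 2001-09-23.
None of the other events listed affects the running of the period under the stated rules.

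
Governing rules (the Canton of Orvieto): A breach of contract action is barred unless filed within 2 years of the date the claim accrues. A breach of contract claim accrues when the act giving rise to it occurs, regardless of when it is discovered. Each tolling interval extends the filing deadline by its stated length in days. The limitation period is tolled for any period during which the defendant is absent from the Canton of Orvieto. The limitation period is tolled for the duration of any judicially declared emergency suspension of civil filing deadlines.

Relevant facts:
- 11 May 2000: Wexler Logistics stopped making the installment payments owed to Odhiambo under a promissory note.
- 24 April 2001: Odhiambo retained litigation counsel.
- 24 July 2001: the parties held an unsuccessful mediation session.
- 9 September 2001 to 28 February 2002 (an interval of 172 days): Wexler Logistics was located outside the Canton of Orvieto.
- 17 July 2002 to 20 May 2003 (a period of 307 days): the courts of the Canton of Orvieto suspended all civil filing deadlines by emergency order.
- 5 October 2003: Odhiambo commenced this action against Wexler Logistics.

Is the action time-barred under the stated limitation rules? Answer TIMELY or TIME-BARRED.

TIME-BARRED

The claim accrued on 11 May 2000, the date of the act.
2 years from 11 May 2000 is 11 May 2002.
The period was tolled for 172 days by the defendant's absence from the jurisdiction (9 September 2001 to 28 February 2002), pushing the deadline to 30 October 2002.
The emergency suspension of filing deadlines from 17 July 2002 to 20 May 2003 tolled the period for 307 days, extending the deadline to 2 September 2003.
None of the other events listed affects the running of the period under the stated rules.
Odhiambo filed on 5 October 2003, after the 2 September 2003 deadline, so the action is time-barred.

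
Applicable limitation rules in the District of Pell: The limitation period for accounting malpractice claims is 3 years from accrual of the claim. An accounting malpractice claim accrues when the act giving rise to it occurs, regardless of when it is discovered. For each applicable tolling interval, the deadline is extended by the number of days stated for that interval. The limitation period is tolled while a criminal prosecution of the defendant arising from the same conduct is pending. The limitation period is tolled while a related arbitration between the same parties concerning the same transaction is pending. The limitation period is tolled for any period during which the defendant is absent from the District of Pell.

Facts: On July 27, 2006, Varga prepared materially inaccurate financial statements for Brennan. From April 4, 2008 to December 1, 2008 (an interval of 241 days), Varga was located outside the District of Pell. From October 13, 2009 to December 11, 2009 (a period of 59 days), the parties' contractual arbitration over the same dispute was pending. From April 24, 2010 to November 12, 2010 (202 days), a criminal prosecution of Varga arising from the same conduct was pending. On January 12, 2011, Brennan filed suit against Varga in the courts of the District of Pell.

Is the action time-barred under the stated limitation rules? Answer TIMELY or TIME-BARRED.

TIME-BARRED

The limitation period began to run on July 27, 2006.
Adding the 3 years base period to July 27, 2006 gives a deadline of July 27, 2009, before any tolling.
Because the defendant's absence from the jurisdiction ran from April 4, 2008 to December 1, 2008, the deadline is extended by 241 days to March 25, 2010.
Because the pending related arbitration ran from October 13, 2009 to December 11, 2009, the deadline is extended by 59 days to May 23, 2010.
The period was tolled for 202 days by the pending criminal prosecution (April 24, 2010 to November 12, 2010), pushing the deadline to December 11, 2010.
Brennan filed on January 12, 2011, after the December 11, 2010 deadline, so the action is time-barred.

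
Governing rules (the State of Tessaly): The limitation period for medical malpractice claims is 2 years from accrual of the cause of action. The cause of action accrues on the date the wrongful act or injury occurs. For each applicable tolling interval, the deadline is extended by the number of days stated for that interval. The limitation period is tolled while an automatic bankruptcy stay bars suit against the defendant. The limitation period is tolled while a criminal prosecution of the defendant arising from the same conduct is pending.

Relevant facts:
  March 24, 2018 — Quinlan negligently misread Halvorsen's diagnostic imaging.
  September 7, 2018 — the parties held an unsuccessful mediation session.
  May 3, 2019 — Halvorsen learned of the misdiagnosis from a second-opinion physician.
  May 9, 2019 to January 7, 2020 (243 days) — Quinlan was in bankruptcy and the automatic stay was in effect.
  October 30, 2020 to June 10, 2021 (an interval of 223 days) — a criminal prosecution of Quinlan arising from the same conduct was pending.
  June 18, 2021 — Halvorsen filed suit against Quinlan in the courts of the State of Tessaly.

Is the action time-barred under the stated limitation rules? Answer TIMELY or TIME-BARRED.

Because the rule ties accrual to occurrence, the claim accrued on March 24, 2018, not on the May 3, 2019 discovery date.
Adding the 2 years base period to March 24, 2018 gives a deadline of March 24, 2020, before any tolling.
Because the automatic bankruptcy stay ran from May 9, 2019 to January 7, 2020, the deadline is extended by 243 days to November 22, 2020.
The period was tolled for 223 days by the pending criminal prosecution (October 30, 2020 to June 10, 2021), pushing the deadline to July 3, 2021.
Nothing else in the chronology tolls or restarts the period.
Filing on June 18, 2021 beat the July 3, 2021 deadline — the action is timely.

TIMELY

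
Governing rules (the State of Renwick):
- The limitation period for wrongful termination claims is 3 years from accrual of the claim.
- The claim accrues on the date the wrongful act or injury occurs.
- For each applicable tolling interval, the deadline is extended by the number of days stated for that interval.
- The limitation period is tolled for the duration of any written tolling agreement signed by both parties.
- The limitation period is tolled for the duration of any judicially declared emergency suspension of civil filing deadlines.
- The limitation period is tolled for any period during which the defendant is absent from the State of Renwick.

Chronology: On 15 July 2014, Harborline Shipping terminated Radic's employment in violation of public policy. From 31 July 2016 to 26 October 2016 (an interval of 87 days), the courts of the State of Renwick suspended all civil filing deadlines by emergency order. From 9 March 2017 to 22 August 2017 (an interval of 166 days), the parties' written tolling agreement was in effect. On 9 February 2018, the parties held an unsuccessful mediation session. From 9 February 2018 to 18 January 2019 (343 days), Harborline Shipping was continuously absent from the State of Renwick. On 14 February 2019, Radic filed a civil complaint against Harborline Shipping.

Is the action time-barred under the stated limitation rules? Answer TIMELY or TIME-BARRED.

TIMELY

The claim accrued on 15 July 2014, when the wrongful act occurred.
3 years from 15 July 2014 is 15 July 2017.
Because the emergency suspension of filing deadlines ran from 31 July 2016 to 26 October 2016, the deadline is extended by 87 days to 10 October 2017.
The period was tolled for 166 days by the written tolling agreement (9 March 2017 to 22 August 2017), pushing the deadline to 25 March 2018.
The period was tolled for 343 days by the defendant's absence from the jurisdiction (9 February 2018 to 18 January 2019), pushing the deadline to 3 March 2019.
Nothing else in the chronology tolls or restarts the period.
Filing on 14 February 2019 beat the 3 March 2019 deadline — the action is timely.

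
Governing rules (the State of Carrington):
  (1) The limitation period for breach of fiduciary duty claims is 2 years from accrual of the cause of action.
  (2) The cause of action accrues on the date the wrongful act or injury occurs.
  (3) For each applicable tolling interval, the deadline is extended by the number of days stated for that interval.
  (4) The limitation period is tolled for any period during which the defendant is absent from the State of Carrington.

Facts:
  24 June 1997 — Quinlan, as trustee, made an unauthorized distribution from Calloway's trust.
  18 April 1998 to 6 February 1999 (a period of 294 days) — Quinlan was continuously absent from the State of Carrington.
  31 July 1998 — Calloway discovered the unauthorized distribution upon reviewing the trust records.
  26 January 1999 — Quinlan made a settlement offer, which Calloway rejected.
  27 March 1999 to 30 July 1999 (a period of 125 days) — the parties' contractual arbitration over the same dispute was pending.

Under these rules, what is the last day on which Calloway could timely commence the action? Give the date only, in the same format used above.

13 April 2000

The claim accrued on 24 June 1997, when the wrongful act occurred; under the stated occurrence rule the 31 July 1998 discovery does not delay accrual.
The untolled deadline — 2 years after 24 June 1997 — is 24 June 1999.
The defendant's absence from the jurisdiction from 18 April 1998 to 6 February 1999 tolled the period for 294 days, extending the deadline to 13 April 2000.
No stated provision tolls the period for a pending arbitration, so the interval from 27 March 1999 to 30 July 1999 has no effect on the deadline.
None of the other events listed affects the running of the period under the stated rules.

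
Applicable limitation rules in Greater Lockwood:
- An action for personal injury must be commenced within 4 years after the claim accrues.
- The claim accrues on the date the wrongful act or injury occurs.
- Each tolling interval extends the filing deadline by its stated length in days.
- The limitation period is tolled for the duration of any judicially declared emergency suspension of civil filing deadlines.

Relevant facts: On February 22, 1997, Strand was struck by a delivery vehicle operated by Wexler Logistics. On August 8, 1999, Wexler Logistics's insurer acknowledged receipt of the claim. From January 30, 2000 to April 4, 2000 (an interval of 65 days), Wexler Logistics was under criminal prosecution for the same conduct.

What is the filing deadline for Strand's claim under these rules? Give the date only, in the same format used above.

February 22, 2001

The limitation period began to run on February 22, 1997.
The untolled deadline — 4 years after February 22, 1997 — is February 22, 2001.
Although a criminal prosecution ran from January 30, 2000 to April 4, 2000, the stated rules do not make that a tolling event, so it is disregarded.
The other events in the timeline have no effect on the limitation period under the stated rules.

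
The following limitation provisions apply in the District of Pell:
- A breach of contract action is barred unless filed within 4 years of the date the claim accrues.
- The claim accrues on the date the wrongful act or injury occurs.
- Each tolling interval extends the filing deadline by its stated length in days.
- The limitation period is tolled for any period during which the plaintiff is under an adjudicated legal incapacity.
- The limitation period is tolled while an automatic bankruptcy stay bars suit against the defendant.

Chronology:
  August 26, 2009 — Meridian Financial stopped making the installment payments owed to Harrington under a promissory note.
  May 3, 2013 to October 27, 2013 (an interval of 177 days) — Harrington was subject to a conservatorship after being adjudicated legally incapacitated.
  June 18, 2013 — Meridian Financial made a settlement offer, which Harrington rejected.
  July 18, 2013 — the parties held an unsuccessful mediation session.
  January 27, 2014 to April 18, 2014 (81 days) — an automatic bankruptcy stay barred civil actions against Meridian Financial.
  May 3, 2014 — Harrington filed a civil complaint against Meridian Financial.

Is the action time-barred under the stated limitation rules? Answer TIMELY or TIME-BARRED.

TIMELY

The limitation period began to run on August 26, 2009.
The untolled deadline — 4 years after August 26, 2009 — is August 26, 2013.
The period was tolled for 177 days by the plaintiff's legal incapacity (May 3, 2013 to October 27, 2013), pushing the deadline to February 19, 2014.
The automatic bankruptcy stay from January 27, 2014 to April 18, 2014 tolled the period for 81 days, extending the deadline to May 11, 2014.
Nothing else in the chronology tolls or restarts the period.
Filing on May 3, 2014 beat the May 11, 2014 deadline — the action is timely.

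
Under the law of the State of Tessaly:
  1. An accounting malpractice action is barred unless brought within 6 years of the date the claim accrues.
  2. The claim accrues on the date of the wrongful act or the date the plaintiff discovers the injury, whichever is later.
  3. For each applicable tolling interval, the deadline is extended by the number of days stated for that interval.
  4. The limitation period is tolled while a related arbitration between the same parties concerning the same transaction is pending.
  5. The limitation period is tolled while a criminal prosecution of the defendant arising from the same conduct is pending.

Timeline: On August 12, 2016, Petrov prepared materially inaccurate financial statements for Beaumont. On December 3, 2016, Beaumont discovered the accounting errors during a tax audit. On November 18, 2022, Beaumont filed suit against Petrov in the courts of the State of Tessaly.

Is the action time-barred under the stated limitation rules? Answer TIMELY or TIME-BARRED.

TIMELY

Taking the later of the act (August 12, 2016) and discovery (December 3, 2016), the claim accrued on December 3, 2016.
Adding the 6 years base period to December 3, 2016 gives a deadline of December 3, 2022, before any tolling.
The November 18, 2022 filing precedes the December 3, 2022 deadline; the claim is timely.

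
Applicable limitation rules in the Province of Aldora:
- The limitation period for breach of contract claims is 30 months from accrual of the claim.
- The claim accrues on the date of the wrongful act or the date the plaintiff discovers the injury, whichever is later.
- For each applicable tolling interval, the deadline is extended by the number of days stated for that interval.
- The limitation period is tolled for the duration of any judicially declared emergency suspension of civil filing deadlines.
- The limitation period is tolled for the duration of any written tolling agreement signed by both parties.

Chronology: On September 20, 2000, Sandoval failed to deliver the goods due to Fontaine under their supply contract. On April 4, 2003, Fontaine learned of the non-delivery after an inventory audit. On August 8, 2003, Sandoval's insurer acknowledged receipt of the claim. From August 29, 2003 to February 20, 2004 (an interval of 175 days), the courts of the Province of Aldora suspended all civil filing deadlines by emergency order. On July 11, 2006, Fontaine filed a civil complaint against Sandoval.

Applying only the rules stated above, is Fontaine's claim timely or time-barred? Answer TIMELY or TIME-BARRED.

Taking the later of the act (September 20, 2000) and discovery (April 4, 2003), the claim accrued on April 4, 2003.
The untolled deadline — 30 months after April 4, 2003 — is October 4, 2005.
The emergency suspension of filing deadlines from August 29, 2003 to February 20, 2004 tolled the period for 175 days, extending the deadline to March 28, 2006.
None of the other events listed affects the running of the period under the stated rules.
Fontaine filed on July 11, 2006, after the March 28, 2006 deadline, so the action is time-barred.

TIME-BARRED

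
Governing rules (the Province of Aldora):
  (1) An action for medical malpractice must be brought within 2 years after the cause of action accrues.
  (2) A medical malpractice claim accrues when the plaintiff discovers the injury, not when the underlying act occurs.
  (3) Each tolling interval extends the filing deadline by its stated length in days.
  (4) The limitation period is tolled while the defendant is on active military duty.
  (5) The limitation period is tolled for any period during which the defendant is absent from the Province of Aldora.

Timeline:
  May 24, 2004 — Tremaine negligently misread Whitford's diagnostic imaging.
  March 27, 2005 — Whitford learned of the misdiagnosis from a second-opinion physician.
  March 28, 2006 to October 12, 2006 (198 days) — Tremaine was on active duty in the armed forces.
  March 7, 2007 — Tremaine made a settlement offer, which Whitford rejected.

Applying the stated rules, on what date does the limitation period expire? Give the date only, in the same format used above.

Accrual is tied to discovery, so the period began on March 27, 2005 rather than on May 24, 2004 when the act occurred.
2 years from March 27, 2005 is March 27, 2007.
The defendant's active military service from March 28, 2006 to October 12, 2006 tolled the period for 198 days, extending the deadline to October 11, 2007.
The other events in the timeline have no effect on the limitation period under the stated rules.

October 11, 2007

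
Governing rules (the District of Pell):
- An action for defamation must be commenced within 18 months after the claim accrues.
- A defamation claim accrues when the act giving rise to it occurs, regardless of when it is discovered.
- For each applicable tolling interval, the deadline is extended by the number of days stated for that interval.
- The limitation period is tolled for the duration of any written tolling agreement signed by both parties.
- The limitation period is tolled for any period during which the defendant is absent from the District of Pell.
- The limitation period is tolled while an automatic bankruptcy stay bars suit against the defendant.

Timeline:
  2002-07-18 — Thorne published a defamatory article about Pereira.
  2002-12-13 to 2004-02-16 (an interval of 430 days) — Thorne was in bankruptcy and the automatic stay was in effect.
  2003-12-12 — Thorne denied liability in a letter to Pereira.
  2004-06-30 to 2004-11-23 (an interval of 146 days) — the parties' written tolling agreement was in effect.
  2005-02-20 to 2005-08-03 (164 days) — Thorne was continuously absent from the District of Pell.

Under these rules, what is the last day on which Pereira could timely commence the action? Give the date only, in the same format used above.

The claim accrued on 2002-07-18, when the wrongful act occurred.
The untolled deadline — 18 months after 2002-07-18 — is 2004-01-18.
The automatic bankruptcy stay from 2002-12-13 to 2004-02-16 tolled the period for 430 days, extending the deadline to 2005-03-23.
The written tolling agreement from 2004-06-30 to 2004-11-23 tolled the period for 146 days, extending the deadline to 2005-08-16.
The defendant's absence from the jurisdiction from 2005-02-20 to 2005-08-03 tolled the period for 164 days, extending the deadline to 2006-01-27.
None of the other events listed affects the running of the period under the stated rules.

2006-01-27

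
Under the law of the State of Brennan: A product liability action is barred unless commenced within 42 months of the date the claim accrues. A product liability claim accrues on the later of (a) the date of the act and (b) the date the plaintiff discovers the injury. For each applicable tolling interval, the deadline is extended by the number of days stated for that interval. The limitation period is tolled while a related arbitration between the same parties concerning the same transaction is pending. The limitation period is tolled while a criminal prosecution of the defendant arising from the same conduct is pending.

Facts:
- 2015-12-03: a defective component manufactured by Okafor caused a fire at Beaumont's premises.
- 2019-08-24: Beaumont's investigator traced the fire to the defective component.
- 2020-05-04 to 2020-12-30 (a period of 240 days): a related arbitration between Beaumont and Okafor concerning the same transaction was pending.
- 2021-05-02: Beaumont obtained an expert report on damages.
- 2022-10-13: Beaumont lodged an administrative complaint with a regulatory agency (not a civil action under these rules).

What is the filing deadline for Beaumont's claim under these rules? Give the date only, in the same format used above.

Taking the later of the act (2015-12-03) and discovery (2019-08-24), the claim accrued on 2019-08-24.
The untolled deadline — 42 months after 2019-08-24 — is 2023-02-24.
The pending related arbitration from 2020-05-04 to 2020-12-30 tolled the period for 240 days, extending the deadline to 2023-10-22.
Nothing else in the chronology tolls or restarts the period.

2023-10-22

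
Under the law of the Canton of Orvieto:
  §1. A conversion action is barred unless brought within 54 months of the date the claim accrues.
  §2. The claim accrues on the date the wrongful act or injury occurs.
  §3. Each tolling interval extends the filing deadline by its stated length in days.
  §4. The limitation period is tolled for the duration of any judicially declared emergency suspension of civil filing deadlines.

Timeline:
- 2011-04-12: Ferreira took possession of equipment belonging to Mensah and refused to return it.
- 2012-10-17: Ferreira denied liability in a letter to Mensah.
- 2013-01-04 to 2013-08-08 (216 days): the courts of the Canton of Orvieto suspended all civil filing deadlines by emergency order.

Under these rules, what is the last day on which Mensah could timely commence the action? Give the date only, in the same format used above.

The claim accrued on 2011-04-12, when the wrongful act occurred.
The untolled deadline — 54 months after 2011-04-12 — is 2015-10-12.
The period was tolled for 216 days by the emergency suspension of filing deadlines (2013-01-04 to 2013-08-08), pushing the deadline to 2016-05-15.
Nothing else in the chronology tolls or restarts the period.

2016-05-15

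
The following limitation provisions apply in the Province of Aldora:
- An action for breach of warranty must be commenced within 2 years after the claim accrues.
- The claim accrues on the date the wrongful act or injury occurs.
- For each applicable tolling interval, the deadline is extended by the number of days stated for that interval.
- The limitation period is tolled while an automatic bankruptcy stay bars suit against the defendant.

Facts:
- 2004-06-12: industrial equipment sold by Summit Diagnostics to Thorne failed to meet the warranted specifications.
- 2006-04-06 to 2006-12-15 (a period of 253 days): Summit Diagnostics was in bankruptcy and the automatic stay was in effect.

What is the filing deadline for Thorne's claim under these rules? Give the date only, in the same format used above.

2007-02-20

The limitation period began to run on 2004-06-12.
2 years from 2004-06-12 is 2006-06-12.
The automatic bankruptcy stay from 2006-04-06 to 2006-12-15 tolled the period for 253 days, extending the deadline to 2007-02-20.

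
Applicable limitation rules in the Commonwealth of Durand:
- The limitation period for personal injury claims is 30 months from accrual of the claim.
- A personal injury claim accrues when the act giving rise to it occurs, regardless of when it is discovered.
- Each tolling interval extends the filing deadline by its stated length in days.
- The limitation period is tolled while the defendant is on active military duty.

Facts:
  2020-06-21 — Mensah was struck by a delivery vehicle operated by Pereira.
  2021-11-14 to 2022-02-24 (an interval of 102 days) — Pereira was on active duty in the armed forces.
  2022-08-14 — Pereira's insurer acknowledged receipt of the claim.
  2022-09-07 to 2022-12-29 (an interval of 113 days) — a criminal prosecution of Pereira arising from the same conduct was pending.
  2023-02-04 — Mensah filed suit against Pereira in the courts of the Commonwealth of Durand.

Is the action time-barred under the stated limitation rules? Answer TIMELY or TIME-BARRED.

TIMELY

The limitation period began to run on 2020-06-21.
30 months from 2020-06-21 is 2022-12-21.
The period was tolled for 102 days by the defendant's active military service (2021-11-14 to 2022-02-24), pushing the deadline to 2023-04-02.
No stated provision tolls the period for a criminal prosecution, so the interval from 2022-09-07 to 2022-12-29 has no effect on the deadline.
None of the other events listed affects the running of the period under the stated rules.
Mensah filed on 2023-02-04, before the 2023-04-02 deadline, so the action is timely.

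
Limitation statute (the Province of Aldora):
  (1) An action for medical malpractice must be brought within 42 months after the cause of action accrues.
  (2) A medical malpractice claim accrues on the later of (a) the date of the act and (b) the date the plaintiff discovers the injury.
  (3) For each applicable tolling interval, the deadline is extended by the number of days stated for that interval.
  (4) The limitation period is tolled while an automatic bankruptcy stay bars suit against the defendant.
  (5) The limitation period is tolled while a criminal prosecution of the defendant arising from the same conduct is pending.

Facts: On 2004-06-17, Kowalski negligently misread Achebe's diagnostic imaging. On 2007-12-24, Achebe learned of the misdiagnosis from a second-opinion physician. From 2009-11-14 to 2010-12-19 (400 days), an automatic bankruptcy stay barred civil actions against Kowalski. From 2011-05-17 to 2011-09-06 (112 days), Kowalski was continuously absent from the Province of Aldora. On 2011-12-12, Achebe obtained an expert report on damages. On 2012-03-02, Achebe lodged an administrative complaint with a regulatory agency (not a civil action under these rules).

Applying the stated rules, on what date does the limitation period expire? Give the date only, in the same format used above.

Taking the later of the act (2004-06-17) and discovery (2007-12-24), the claim accrued on 2007-12-24.
The untolled deadline — 42 months after 2007-12-24 — is 2011-06-24.
The period was tolled for 400 days by the automatic bankruptcy stay (2009-11-14 to 2010-12-19), pushing the deadline to 2012-07-28.
The defendant's absence from the jurisdiction from 2011-05-17 to 2011-09-06 does not toll the period, because no stated rule makes the defendant's absence a tolling event.
Nothing else in the chronology tolls or restarts the period.

2012-07-28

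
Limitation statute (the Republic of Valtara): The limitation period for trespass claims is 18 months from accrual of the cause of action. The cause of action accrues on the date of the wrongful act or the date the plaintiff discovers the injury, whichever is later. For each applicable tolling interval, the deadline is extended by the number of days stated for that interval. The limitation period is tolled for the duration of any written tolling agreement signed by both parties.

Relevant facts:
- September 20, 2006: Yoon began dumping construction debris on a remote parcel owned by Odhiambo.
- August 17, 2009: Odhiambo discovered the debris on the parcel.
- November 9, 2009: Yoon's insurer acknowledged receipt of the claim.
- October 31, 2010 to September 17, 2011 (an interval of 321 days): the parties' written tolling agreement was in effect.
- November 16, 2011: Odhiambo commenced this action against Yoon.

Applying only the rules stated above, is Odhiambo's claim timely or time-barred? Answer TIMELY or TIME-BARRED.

The claim accrued on August 17, 2009 — the later of the September 20, 2006 act and the August 17, 2009 discovery.
18 months from August 17, 2009 is February 17, 2011.
Because the written tolling agreement ran from October 31, 2010 to September 17, 2011, the deadline is extended by 321 days to January 4, 2012.
Nothing else in the chronology tolls or restarts the period.
The November 16, 2011 filing precedes the January 4, 2012 deadline; the claim is timely.

TIMELY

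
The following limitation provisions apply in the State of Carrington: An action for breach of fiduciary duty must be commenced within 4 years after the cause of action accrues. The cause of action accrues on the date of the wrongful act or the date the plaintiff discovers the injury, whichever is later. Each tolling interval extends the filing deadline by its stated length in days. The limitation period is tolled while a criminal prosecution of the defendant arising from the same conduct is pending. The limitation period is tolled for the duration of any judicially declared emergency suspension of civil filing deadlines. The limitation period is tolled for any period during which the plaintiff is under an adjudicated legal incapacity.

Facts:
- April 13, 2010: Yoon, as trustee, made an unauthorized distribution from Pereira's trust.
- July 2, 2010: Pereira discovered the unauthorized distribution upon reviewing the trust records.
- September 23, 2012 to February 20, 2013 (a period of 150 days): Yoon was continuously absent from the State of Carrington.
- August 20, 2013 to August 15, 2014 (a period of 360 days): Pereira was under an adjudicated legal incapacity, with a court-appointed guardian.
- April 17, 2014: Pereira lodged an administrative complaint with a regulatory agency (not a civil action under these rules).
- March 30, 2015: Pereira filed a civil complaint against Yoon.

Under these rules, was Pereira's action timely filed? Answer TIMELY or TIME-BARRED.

TIMELY

Taking the later of the act (April 13, 2010) and discovery (July 2, 2010), the claim accrued on July 2, 2010.
4 years from July 2, 2010 is July 2, 2014.
The period was tolled for 360 days by the plaintiff's legal incapacity (August 20, 2013 to August 15, 2014), pushing the deadline to June 27, 2015.
No stated provision tolls the period for the defendant's absence, so the interval from September 23, 2012 to February 20, 2013 has no effect on the deadline.
None of the other events listed affects the running of the period under the stated rules.
The March 30, 2015 filing precedes the June 27, 2015 deadline; the claim is timely.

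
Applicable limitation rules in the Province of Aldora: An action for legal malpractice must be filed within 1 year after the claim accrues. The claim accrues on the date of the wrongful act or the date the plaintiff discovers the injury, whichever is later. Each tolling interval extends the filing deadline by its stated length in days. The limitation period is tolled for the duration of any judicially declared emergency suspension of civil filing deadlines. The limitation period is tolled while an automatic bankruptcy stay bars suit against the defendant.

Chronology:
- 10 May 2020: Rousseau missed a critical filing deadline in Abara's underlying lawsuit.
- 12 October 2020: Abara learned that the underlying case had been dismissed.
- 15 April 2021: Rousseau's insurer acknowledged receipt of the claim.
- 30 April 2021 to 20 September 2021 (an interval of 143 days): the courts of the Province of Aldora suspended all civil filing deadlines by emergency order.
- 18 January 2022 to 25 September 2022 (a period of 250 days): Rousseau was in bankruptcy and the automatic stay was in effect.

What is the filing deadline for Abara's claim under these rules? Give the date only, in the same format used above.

The claim accrued on 12 October 2020 — the later of the 10 May 2020 act and the 12 October 2020 discovery.
Adding the 1 year base period to 12 October 2020 gives a deadline of 12 October 2021, before any tolling.
Because the emergency suspension of filing deadlines ran from 30 April 2021 to 20 September 2021, the deadline is extended by 143 days to 4 March 2022.
Because the automatic bankruptcy stay ran from 18 January 2022 to 25 September 2022, the deadline is extended by 250 days to 9 November 2022.
Nothing else in the chronology tolls or restarts the period.

9 November 2022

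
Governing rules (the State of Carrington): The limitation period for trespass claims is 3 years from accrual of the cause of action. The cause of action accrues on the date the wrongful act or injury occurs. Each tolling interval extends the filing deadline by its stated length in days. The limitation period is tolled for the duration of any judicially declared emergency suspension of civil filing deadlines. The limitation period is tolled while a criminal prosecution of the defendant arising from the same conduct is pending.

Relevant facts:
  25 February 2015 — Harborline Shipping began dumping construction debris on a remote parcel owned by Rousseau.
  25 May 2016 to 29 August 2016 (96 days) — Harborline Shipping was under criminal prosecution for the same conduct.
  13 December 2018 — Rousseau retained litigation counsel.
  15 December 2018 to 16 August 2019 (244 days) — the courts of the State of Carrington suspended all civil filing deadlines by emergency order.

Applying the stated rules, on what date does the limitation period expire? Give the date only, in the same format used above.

1 June 2018

The limitation period began to run on 25 February 2015.
Adding the 3 years base period to 25 February 2015 gives a deadline of 25 February 2018, before any tolling.
The period was tolled for 96 days by the pending criminal prosecution (25 May 2016 to 29 August 2016), pushing the deadline to 1 June 2018.
The emergency suspension of filing deadlines from 15 December 2018 to 16 August 2019 began after the period had already run on 1 June 2018, so it has no tolling effect.
Nothing else in the chronology tolls or restarts the period.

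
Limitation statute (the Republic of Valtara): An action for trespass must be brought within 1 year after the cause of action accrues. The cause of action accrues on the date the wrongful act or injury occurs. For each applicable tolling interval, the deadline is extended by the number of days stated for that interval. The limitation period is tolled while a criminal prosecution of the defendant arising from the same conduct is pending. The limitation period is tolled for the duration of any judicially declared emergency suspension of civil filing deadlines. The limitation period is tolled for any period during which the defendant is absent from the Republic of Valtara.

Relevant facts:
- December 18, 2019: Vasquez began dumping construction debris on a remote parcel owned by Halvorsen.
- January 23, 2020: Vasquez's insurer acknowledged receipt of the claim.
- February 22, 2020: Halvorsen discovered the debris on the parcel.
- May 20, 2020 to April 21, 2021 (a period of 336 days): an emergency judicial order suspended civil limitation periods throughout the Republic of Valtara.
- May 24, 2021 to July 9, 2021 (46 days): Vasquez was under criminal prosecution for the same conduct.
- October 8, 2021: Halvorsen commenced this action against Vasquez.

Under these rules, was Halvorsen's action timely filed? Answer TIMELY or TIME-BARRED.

The claim accrued on December 18, 2019, when the wrongful act occurred; under the stated occurrence rule the February 22, 2020 discovery does not delay accrual.
1 year from December 18, 2019 is December 18, 2020.
The emergency suspension of filing deadlines from May 20, 2020 to April 21, 2021 tolled the period for 336 days, extending the deadline to November 19, 2021.
The period was tolled for 46 days by the pending criminal prosecution (May 24, 2021 to July 9, 2021), pushing the deadline to January 4, 2022.
Nothing else in the chronology tolls or restarts the period.
Halvorsen filed on October 8, 2021, before the January 4, 2022 deadline, so the action is timely.

TIMELY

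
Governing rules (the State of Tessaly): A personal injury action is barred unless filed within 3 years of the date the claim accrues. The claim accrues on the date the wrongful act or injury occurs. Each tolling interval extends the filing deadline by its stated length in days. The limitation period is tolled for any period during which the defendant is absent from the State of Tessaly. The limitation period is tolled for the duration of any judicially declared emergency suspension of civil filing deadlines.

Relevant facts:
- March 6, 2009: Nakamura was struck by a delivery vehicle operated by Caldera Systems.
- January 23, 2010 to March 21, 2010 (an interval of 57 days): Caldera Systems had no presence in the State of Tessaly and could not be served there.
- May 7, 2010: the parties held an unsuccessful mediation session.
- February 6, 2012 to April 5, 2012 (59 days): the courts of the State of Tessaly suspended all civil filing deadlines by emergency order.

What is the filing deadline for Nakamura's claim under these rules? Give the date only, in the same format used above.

The claim accrued on March 6, 2009, when the wrongful act occurred.
Adding the 3 years base period to March 6, 2009 gives a deadline of March 6, 2012, before any tolling.
The period was tolled for 57 days by the defendant's absence from the jurisdiction (January 23, 2010 to March 21, 2010), pushing the deadline to May 2, 2012.
Because the emergency suspension of filing deadlines ran from February 6, 2012 to April 5, 2012, the deadline is extended by 59 days to June 30, 2012.
Nothing else in the chronology tolls or restarts the period.

June 30, 2012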